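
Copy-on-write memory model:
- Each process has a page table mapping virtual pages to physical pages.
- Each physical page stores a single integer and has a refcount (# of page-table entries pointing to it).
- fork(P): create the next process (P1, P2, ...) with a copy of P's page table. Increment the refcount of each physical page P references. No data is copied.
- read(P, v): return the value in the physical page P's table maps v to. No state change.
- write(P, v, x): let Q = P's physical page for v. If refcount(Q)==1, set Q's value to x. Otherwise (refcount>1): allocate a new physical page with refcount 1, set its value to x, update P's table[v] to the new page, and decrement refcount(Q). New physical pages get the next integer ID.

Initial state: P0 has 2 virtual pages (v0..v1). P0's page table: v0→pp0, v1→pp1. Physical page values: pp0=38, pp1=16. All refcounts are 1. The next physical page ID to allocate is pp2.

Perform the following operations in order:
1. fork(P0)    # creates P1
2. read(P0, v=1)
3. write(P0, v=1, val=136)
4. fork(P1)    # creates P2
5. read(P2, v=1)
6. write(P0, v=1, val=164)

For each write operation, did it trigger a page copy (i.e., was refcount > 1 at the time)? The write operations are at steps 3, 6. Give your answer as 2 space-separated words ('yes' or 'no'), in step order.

Op 1: fork(P0) -> P1. 2 ppages; refcounts: pp0:2 pp1:2
Op 2: read(P0, v1) -> 16. No state change.
Op 3: write(P0, v1, 136). refcount(pp1)=2>1 -> COPY to pp2. 3 ppages; refcounts: pp0:2 pp1:1 pp2:1
Op 4: fork(P1) -> P2. 3 ppages; refcounts: pp0:3 pp1:2 pp2:1
Op 5: read(P2, v1) -> 16. No state change.
Op 6: write(P0, v1, 164). refcount(pp2)=1 -> write in place. 3 ppages; refcounts: pp0:3 pp1:2 pp2:1

yes no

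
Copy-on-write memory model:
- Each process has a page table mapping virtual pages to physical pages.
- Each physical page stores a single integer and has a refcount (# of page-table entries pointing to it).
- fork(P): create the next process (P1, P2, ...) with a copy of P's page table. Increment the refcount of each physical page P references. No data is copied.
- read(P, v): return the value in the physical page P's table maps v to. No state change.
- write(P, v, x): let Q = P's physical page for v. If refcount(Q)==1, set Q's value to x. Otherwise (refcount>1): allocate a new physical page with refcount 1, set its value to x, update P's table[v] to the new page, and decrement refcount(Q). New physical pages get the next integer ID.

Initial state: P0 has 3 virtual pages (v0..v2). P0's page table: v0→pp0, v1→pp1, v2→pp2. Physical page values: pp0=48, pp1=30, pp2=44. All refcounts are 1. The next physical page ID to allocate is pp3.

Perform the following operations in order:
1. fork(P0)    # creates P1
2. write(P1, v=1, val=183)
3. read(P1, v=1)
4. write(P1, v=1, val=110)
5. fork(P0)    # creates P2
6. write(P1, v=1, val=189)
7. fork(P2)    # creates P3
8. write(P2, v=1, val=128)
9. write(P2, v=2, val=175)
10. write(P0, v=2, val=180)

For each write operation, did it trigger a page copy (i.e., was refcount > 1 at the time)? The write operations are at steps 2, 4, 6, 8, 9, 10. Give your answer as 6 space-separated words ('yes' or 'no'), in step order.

Op 1: fork(P0) -> P1. 3 ppages; refcounts: pp0:2 pp1:2 pp2:2
Op 2: write(P1, v1, 183). refcount(pp1)=2>1 -> COPY to pp3. 4 ppages; refcounts: pp0:2 pp1:1 pp2:2 pp3:1
Op 3: read(P1, v1) -> 183. No state change.
Op 4: write(P1, v1, 110). refcount(pp3)=1 -> write in place. 4 ppages; refcounts: pp0:2 pp1:1 pp2:2 pp3:1
Op 5: fork(P0) -> P2. 4 ppages; refcounts: pp0:3 pp1:2 pp2:3 pp3:1
Op 6: write(P1, v1, 189). refcount(pp3)=1 -> write in place. 4 ppages; refcounts: pp0:3 pp1:2 pp2:3 pp3:1
Op 7: fork(P2) -> P3. 4 ppages; refcounts: pp0:4 pp1:3 pp2:4 pp3:1
Op 8: write(P2, v1, 128). refcount(pp1)=3>1 -> COPY to pp4. 5 ppages; refcounts: pp0:4 pp1:2 pp2:4 pp3:1 pp4:1
Op 9: write(P2, v2, 175). refcount(pp2)=4>1 -> COPY to pp5. 6 ppages; refcounts: pp0:4 pp1:2 pp2:3 pp3:1 pp4:1 pp5:1
Op 10: write(P0, v2, 180). refcount(pp2)=3>1 -> COPY to pp6. 7 ppages; refcounts: pp0:4 pp1:2 pp2:2 pp3:1 pp4:1 pp5:1 pp6:1

yes no no yes yes yes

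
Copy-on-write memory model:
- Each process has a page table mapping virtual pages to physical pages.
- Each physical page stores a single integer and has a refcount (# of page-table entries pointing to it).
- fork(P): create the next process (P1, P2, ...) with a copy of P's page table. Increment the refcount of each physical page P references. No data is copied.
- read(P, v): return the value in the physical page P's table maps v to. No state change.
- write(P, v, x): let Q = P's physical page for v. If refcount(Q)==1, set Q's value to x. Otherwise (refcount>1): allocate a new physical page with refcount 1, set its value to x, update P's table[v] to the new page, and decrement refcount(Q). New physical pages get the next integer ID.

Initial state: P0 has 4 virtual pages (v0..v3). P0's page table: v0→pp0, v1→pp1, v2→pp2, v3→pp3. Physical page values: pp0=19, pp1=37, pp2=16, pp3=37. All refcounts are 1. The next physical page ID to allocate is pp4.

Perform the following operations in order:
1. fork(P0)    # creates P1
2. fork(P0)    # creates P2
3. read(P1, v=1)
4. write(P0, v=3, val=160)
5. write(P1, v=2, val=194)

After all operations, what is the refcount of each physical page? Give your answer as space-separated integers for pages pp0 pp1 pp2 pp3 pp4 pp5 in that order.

Answer: 3 3 2 2 1 1

Derivation:
Op 1: fork(P0) -> P1. 4 ppages; refcounts: pp0:2 pp1:2 pp2:2 pp3:2
Op 2: fork(P0) -> P2. 4 ppages; refcounts: pp0:3 pp1:3 pp2:3 pp3:3
Op 3: read(P1, v1) -> 37. No state change.
Op 4: write(P0, v3, 160). refcount(pp3)=3>1 -> COPY to pp4. 5 ppages; refcounts: pp0:3 pp1:3 pp2:3 pp3:2 pp4:1
Op 5: write(P1, v2, 194). refcount(pp2)=3>1 -> COPY to pp5. 6 ppages; refcounts: pp0:3 pp1:3 pp2:2 pp3:2 pp4:1 pp5:1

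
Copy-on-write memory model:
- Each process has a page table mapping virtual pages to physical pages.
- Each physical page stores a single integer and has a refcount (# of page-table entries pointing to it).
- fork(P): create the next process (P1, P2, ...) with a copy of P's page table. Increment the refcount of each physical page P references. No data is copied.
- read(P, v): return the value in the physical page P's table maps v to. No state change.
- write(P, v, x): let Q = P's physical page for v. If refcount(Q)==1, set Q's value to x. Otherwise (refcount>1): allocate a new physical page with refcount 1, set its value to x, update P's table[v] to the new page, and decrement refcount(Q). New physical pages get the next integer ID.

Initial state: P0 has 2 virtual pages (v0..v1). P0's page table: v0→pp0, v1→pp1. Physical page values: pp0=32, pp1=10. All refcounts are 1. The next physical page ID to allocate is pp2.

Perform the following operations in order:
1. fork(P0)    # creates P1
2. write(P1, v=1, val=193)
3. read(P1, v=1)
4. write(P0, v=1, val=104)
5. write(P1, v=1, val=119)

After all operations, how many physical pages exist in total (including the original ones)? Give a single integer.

Answer: 3

Derivation:
Op 1: fork(P0) -> P1. 2 ppages; refcounts: pp0:2 pp1:2
Op 2: write(P1, v1, 193). refcount(pp1)=2>1 -> COPY to pp2. 3 ppages; refcounts: pp0:2 pp1:1 pp2:1
Op 3: read(P1, v1) -> 193. No state change.
Op 4: write(P0, v1, 104). refcount(pp1)=1 -> write in place. 3 ppages; refcounts: pp0:2 pp1:1 pp2:1
Op 5: write(P1, v1, 119). refcount(pp2)=1 -> write in place. 3 ppages; refcounts: pp0:2 pp1:1 pp2:1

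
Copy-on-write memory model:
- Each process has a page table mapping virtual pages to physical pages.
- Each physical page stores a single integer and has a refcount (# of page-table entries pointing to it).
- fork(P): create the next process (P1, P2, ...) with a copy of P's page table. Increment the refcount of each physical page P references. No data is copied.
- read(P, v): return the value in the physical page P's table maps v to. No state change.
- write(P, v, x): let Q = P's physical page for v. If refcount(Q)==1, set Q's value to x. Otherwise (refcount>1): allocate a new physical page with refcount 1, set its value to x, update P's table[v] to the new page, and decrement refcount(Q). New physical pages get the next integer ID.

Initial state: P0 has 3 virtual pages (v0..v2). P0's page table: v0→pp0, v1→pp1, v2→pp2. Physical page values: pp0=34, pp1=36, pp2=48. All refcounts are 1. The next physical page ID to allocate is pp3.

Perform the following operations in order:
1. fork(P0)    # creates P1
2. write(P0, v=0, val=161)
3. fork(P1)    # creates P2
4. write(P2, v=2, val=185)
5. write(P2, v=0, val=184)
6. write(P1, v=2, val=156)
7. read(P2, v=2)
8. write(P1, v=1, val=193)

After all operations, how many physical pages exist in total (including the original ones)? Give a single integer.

Op 1: fork(P0) -> P1. 3 ppages; refcounts: pp0:2 pp1:2 pp2:2
Op 2: write(P0, v0, 161). refcount(pp0)=2>1 -> COPY to pp3. 4 ppages; refcounts: pp0:1 pp1:2 pp2:2 pp3:1
Op 3: fork(P1) -> P2. 4 ppages; refcounts: pp0:2 pp1:3 pp2:3 pp3:1
Op 4: write(P2, v2, 185). refcount(pp2)=3>1 -> COPY to pp4. 5 ppages; refcounts: pp0:2 pp1:3 pp2:2 pp3:1 pp4:1
Op 5: write(P2, v0, 184). refcount(pp0)=2>1 -> COPY to pp5. 6 ppages; refcounts: pp0:1 pp1:3 pp2:2 pp3:1 pp4:1 pp5:1
Op 6: write(P1, v2, 156). refcount(pp2)=2>1 -> COPY to pp6. 7 ppages; refcounts: pp0:1 pp1:3 pp2:1 pp3:1 pp4:1 pp5:1 pp6:1
Op 7: read(P2, v2) -> 185. No state change.
Op 8: write(P1, v1, 193). refcount(pp1)=3>1 -> COPY to pp7. 8 ppages; refcounts: pp0:1 pp1:2 pp2:1 pp3:1 pp4:1 pp5:1 pp6:1 pp7:1

Answer: 8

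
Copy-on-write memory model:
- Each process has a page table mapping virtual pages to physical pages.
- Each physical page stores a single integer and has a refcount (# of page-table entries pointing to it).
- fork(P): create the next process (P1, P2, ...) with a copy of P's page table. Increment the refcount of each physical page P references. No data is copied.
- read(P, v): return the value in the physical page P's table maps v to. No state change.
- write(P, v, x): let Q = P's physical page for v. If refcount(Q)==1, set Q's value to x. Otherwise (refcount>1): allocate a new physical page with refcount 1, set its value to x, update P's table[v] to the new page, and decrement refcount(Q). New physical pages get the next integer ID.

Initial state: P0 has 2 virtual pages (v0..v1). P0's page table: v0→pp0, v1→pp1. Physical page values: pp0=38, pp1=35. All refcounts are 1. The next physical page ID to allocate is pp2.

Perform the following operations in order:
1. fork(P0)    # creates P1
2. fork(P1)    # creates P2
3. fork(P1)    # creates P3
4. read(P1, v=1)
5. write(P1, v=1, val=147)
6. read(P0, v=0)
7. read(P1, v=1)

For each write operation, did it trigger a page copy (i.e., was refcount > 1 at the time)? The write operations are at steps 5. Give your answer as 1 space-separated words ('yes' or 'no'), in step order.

Op 1: fork(P0) -> P1. 2 ppages; refcounts: pp0:2 pp1:2
Op 2: fork(P1) -> P2. 2 ppages; refcounts: pp0:3 pp1:3
Op 3: fork(P1) -> P3. 2 ppages; refcounts: pp0:4 pp1:4
Op 4: read(P1, v1) -> 35. No state change.
Op 5: write(P1, v1, 147). refcount(pp1)=4>1 -> COPY to pp2. 3 ppages; refcounts: pp0:4 pp1:3 pp2:1
Op 6: read(P0, v0) -> 38. No state change.
Op 7: read(P1, v1) -> 147. No state change.

yes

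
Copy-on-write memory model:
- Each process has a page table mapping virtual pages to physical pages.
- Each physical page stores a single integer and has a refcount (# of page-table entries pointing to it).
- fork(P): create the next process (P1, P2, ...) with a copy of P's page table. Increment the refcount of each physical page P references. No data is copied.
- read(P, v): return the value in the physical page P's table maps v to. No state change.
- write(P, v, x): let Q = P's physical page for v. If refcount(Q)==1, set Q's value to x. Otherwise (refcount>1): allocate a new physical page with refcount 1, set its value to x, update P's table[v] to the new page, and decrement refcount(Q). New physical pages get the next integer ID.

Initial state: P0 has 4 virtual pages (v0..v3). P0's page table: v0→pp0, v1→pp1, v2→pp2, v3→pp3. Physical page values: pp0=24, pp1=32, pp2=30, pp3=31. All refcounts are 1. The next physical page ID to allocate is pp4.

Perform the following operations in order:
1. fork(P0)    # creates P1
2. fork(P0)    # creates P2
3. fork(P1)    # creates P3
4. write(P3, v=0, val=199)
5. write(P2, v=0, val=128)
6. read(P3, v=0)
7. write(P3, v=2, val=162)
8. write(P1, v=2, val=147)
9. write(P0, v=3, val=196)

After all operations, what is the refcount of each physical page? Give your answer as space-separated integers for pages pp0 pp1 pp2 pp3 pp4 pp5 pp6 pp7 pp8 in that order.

Answer: 2 4 2 3 1 1 1 1 1

Derivation:
Op 1: fork(P0) -> P1. 4 ppages; refcounts: pp0:2 pp1:2 pp2:2 pp3:2
Op 2: fork(P0) -> P2. 4 ppages; refcounts: pp0:3 pp1:3 pp2:3 pp3:3
Op 3: fork(P1) -> P3. 4 ppages; refcounts: pp0:4 pp1:4 pp2:4 pp3:4
Op 4: write(P3, v0, 199). refcount(pp0)=4>1 -> COPY to pp4. 5 ppages; refcounts: pp0:3 pp1:4 pp2:4 pp3:4 pp4:1
Op 5: write(P2, v0, 128). refcount(pp0)=3>1 -> COPY to pp5. 6 ppages; refcounts: pp0:2 pp1:4 pp2:4 pp3:4 pp4:1 pp5:1
Op 6: read(P3, v0) -> 199. No state change.
Op 7: write(P3, v2, 162). refcount(pp2)=4>1 -> COPY to pp6. 7 ppages; refcounts: pp0:2 pp1:4 pp2:3 pp3:4 pp4:1 pp5:1 pp6:1
Op 8: write(P1, v2, 147). refcount(pp2)=3>1 -> COPY to pp7. 8 ppages; refcounts: pp0:2 pp1:4 pp2:2 pp3:4 pp4:1 pp5:1 pp6:1 pp7:1
Op 9: write(P0, v3, 196). refcount(pp3)=4>1 -> COPY to pp8. 9 ppages; refcounts: pp0:2 pp1:4 pp2:2 pp3:3 pp4:1 pp5:1 pp6:1 pp7:1 pp8:1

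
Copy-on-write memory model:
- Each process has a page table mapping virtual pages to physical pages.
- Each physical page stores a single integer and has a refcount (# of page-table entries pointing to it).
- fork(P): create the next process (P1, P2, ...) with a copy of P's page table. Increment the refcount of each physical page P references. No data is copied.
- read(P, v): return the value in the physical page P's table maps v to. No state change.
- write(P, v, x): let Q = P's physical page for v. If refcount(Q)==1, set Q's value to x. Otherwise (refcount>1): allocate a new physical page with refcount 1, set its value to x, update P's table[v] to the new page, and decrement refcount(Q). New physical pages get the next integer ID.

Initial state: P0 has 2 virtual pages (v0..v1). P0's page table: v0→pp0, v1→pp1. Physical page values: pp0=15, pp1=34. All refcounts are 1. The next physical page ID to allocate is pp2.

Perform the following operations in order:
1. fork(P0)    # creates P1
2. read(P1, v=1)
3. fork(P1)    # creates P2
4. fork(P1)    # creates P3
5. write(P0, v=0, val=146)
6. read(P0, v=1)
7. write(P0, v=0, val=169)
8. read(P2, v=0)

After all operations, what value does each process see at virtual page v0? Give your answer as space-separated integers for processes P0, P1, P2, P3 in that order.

Op 1: fork(P0) -> P1. 2 ppages; refcounts: pp0:2 pp1:2
Op 2: read(P1, v1) -> 34. No state change.
Op 3: fork(P1) -> P2. 2 ppages; refcounts: pp0:3 pp1:3
Op 4: fork(P1) -> P3. 2 ppages; refcounts: pp0:4 pp1:4
Op 5: write(P0, v0, 146). refcount(pp0)=4>1 -> COPY to pp2. 3 ppages; refcounts: pp0:3 pp1:4 pp2:1
Op 6: read(P0, v1) -> 34. No state change.
Op 7: write(P0, v0, 169). refcount(pp2)=1 -> write in place. 3 ppages; refcounts: pp0:3 pp1:4 pp2:1
Op 8: read(P2, v0) -> 15. No state change.
P0: v0 -> pp2 = 169
P1: v0 -> pp0 = 15
P2: v0 -> pp0 = 15
P3: v0 -> pp0 = 15

Answer: 169 15 15 15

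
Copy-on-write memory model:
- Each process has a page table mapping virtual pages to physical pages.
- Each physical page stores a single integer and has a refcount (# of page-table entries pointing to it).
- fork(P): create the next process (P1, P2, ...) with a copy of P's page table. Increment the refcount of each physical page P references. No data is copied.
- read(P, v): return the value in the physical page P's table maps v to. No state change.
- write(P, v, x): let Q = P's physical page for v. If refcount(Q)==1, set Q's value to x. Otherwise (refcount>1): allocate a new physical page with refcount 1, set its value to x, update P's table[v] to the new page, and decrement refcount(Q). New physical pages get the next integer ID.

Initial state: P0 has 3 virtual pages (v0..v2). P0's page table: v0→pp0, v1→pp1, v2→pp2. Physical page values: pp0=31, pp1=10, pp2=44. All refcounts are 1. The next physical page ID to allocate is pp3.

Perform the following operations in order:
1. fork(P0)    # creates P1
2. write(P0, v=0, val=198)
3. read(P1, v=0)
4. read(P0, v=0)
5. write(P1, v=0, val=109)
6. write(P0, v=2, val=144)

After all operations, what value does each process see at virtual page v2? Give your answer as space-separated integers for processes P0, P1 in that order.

Answer: 144 44

Derivation:
Op 1: fork(P0) -> P1. 3 ppages; refcounts: pp0:2 pp1:2 pp2:2
Op 2: write(P0, v0, 198). refcount(pp0)=2>1 -> COPY to pp3. 4 ppages; refcounts: pp0:1 pp1:2 pp2:2 pp3:1
Op 3: read(P1, v0) -> 31. No state change.
Op 4: read(P0, v0) -> 198. No state change.
Op 5: write(P1, v0, 109). refcount(pp0)=1 -> write in place. 4 ppages; refcounts: pp0:1 pp1:2 pp2:2 pp3:1
Op 6: write(P0, v2, 144). refcount(pp2)=2>1 -> COPY to pp4. 5 ppages; refcounts: pp0:1 pp1:2 pp2:1 pp3:1 pp4:1
P0: v2 -> pp4 = 144
P1: v2 -> pp2 = 44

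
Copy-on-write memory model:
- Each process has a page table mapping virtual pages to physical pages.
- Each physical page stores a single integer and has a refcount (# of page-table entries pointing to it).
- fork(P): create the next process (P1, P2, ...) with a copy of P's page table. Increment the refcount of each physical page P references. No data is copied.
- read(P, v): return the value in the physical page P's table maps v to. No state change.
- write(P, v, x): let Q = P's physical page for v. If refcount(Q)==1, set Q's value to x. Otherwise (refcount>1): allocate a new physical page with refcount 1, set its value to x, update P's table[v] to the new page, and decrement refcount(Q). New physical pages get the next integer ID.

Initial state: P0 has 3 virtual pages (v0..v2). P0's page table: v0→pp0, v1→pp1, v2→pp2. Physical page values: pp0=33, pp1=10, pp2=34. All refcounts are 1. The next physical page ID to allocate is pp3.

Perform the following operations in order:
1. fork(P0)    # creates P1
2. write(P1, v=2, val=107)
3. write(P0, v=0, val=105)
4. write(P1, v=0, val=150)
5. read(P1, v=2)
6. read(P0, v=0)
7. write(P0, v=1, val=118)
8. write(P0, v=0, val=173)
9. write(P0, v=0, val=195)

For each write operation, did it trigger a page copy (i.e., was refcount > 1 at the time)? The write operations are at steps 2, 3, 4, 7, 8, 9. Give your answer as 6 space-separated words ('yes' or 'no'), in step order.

Op 1: fork(P0) -> P1. 3 ppages; refcounts: pp0:2 pp1:2 pp2:2
Op 2: write(P1, v2, 107). refcount(pp2)=2>1 -> COPY to pp3. 4 ppages; refcounts: pp0:2 pp1:2 pp2:1 pp3:1
Op 3: write(P0, v0, 105). refcount(pp0)=2>1 -> COPY to pp4. 5 ppages; refcounts: pp0:1 pp1:2 pp2:1 pp3:1 pp4:1
Op 4: write(P1, v0, 150). refcount(pp0)=1 -> write in place. 5 ppages; refcounts: pp0:1 pp1:2 pp2:1 pp3:1 pp4:1
Op 5: read(P1, v2) -> 107. No state change.
Op 6: read(P0, v0) -> 105. No state change.
Op 7: write(P0, v1, 118). refcount(pp1)=2>1 -> COPY to pp5. 6 ppages; refcounts: pp0:1 pp1:1 pp2:1 pp3:1 pp4:1 pp5:1
Op 8: write(P0, v0, 173). refcount(pp4)=1 -> write in place. 6 ppages; refcounts: pp0:1 pp1:1 pp2:1 pp3:1 pp4:1 pp5:1
Op 9: write(P0, v0, 195). refcount(pp4)=1 -> write in place. 6 ppages; refcounts: pp0:1 pp1:1 pp2:1 pp3:1 pp4:1 pp5:1

yes yes no yes no no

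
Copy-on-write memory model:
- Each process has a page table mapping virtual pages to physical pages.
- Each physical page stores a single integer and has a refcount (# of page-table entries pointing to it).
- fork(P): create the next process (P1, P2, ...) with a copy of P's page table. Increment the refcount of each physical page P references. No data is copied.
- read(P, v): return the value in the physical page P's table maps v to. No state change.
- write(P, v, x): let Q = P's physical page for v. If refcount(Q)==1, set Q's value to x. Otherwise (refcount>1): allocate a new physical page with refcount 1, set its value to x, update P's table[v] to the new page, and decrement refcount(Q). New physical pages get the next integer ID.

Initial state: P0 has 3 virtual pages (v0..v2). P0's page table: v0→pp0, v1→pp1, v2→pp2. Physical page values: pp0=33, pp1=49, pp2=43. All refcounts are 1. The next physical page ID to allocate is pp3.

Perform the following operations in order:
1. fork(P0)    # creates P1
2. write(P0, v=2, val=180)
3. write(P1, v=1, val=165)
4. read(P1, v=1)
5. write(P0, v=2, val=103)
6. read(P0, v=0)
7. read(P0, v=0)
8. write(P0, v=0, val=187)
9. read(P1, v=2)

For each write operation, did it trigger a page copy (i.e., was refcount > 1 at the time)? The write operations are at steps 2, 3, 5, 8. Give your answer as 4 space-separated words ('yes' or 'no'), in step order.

Op 1: fork(P0) -> P1. 3 ppages; refcounts: pp0:2 pp1:2 pp2:2
Op 2: write(P0, v2, 180). refcount(pp2)=2>1 -> COPY to pp3. 4 ppages; refcounts: pp0:2 pp1:2 pp2:1 pp3:1
Op 3: write(P1, v1, 165). refcount(pp1)=2>1 -> COPY to pp4. 5 ppages; refcounts: pp0:2 pp1:1 pp2:1 pp3:1 pp4:1
Op 4: read(P1, v1) -> 165. No state change.
Op 5: write(P0, v2, 103). refcount(pp3)=1 -> write in place. 5 ppages; refcounts: pp0:2 pp1:1 pp2:1 pp3:1 pp4:1
Op 6: read(P0, v0) -> 33. No state change.
Op 7: read(P0, v0) -> 33. No state change.
Op 8: write(P0, v0, 187). refcount(pp0)=2>1 -> COPY to pp5. 6 ppages; refcounts: pp0:1 pp1:1 pp2:1 pp3:1 pp4:1 pp5:1
Op 9: read(P1, v2) -> 43. No state change.

yes yes no yes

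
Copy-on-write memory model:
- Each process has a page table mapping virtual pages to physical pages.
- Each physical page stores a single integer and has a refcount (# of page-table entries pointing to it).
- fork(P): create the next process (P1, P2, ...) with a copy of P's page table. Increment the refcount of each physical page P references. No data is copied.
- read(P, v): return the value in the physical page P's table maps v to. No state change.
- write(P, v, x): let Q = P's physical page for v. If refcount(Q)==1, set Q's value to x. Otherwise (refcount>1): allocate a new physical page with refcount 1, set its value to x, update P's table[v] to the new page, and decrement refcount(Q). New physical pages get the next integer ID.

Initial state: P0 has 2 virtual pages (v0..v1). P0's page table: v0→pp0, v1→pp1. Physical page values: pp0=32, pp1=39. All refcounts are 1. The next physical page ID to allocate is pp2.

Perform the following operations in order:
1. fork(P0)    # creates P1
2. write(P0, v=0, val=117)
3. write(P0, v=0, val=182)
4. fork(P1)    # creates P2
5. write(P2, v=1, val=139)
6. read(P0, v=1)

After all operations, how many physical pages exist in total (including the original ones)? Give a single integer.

Op 1: fork(P0) -> P1. 2 ppages; refcounts: pp0:2 pp1:2
Op 2: write(P0, v0, 117). refcount(pp0)=2>1 -> COPY to pp2. 3 ppages; refcounts: pp0:1 pp1:2 pp2:1
Op 3: write(P0, v0, 182). refcount(pp2)=1 -> write in place. 3 ppages; refcounts: pp0:1 pp1:2 pp2:1
Op 4: fork(P1) -> P2. 3 ppages; refcounts: pp0:2 pp1:3 pp2:1
Op 5: write(P2, v1, 139). refcount(pp1)=3>1 -> COPY to pp3. 4 ppages; refcounts: pp0:2 pp1:2 pp2:1 pp3:1
Op 6: read(P0, v1) -> 39. No state change.

Answer: 4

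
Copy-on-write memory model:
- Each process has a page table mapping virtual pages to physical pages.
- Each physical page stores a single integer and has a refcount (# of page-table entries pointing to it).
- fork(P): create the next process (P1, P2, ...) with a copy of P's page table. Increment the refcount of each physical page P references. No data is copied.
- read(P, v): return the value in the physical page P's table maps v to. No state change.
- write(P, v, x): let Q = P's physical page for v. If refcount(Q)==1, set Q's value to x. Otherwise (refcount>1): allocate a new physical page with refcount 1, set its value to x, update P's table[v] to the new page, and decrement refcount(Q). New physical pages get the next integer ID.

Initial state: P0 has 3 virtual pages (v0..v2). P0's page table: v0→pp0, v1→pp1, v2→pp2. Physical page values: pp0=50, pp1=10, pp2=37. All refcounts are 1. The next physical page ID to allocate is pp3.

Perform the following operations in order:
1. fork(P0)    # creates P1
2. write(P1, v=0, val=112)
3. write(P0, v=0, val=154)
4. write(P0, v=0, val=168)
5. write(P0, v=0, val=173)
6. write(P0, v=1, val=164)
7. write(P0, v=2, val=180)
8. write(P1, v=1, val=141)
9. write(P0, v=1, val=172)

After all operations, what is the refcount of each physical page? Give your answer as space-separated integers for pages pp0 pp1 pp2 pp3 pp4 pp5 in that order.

Op 1: fork(P0) -> P1. 3 ppages; refcounts: pp0:2 pp1:2 pp2:2
Op 2: write(P1, v0, 112). refcount(pp0)=2>1 -> COPY to pp3. 4 ppages; refcounts: pp0:1 pp1:2 pp2:2 pp3:1
Op 3: write(P0, v0, 154). refcount(pp0)=1 -> write in place. 4 ppages; refcounts: pp0:1 pp1:2 pp2:2 pp3:1
Op 4: write(P0, v0, 168). refcount(pp0)=1 -> write in place. 4 ppages; refcounts: pp0:1 pp1:2 pp2:2 pp3:1
Op 5: write(P0, v0, 173). refcount(pp0)=1 -> write in place. 4 ppages; refcounts: pp0:1 pp1:2 pp2:2 pp3:1
Op 6: write(P0, v1, 164). refcount(pp1)=2>1 -> COPY to pp4. 5 ppages; refcounts: pp0:1 pp1:1 pp2:2 pp3:1 pp4:1
Op 7: write(P0, v2, 180). refcount(pp2)=2>1 -> COPY to pp5. 6 ppages; refcounts: pp0:1 pp1:1 pp2:1 pp3:1 pp4:1 pp5:1
Op 8: write(P1, v1, 141). refcount(pp1)=1 -> write in place. 6 ppages; refcounts: pp0:1 pp1:1 pp2:1 pp3:1 pp4:1 pp5:1
Op 9: write(P0, v1, 172). refcount(pp4)=1 -> write in place. 6 ppages; refcounts: pp0:1 pp1:1 pp2:1 pp3:1 pp4:1 pp5:1

Answer: 1 1 1 1 1 1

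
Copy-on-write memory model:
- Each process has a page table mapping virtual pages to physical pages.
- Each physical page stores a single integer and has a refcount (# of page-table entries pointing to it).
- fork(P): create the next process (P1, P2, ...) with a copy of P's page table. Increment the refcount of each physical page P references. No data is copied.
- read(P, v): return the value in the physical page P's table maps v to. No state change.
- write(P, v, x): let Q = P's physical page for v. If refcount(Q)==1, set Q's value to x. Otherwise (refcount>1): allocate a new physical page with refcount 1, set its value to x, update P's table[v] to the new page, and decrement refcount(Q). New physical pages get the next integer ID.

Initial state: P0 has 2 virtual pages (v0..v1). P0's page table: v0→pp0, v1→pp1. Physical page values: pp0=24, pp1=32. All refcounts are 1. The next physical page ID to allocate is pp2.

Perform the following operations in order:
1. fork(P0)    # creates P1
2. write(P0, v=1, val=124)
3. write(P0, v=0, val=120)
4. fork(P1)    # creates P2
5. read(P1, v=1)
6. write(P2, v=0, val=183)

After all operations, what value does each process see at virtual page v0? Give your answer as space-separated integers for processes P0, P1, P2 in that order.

Answer: 120 24 183

Derivation:
Op 1: fork(P0) -> P1. 2 ppages; refcounts: pp0:2 pp1:2
Op 2: write(P0, v1, 124). refcount(pp1)=2>1 -> COPY to pp2. 3 ppages; refcounts: pp0:2 pp1:1 pp2:1
Op 3: write(P0, v0, 120). refcount(pp0)=2>1 -> COPY to pp3. 4 ppages; refcounts: pp0:1 pp1:1 pp2:1 pp3:1
Op 4: fork(P1) -> P2. 4 ppages; refcounts: pp0:2 pp1:2 pp2:1 pp3:1
Op 5: read(P1, v1) -> 32. No state change.
Op 6: write(P2, v0, 183). refcount(pp0)=2>1 -> COPY to pp4. 5 ppages; refcounts: pp0:1 pp1:2 pp2:1 pp3:1 pp4:1
P0: v0 -> pp3 = 120
P1: v0 -> pp0 = 24
P2: v0 -> pp4 = 183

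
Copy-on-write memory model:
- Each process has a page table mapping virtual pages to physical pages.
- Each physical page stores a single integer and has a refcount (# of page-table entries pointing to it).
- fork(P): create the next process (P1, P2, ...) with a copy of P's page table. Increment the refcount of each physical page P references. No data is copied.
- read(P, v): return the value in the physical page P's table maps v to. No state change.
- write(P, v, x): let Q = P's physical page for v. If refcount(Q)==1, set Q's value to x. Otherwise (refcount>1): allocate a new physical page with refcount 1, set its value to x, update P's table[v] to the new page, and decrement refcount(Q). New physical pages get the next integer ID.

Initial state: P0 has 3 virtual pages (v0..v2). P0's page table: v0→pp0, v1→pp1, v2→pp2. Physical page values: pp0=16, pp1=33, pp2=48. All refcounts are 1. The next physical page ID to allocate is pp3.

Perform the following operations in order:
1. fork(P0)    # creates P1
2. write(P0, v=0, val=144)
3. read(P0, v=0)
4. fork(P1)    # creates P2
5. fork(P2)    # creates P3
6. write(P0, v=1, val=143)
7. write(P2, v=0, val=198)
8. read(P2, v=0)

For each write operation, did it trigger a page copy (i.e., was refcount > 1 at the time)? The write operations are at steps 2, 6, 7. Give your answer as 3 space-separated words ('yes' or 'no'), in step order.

Op 1: fork(P0) -> P1. 3 ppages; refcounts: pp0:2 pp1:2 pp2:2
Op 2: write(P0, v0, 144). refcount(pp0)=2>1 -> COPY to pp3. 4 ppages; refcounts: pp0:1 pp1:2 pp2:2 pp3:1
Op 3: read(P0, v0) -> 144. No state change.
Op 4: fork(P1) -> P2. 4 ppages; refcounts: pp0:2 pp1:3 pp2:3 pp3:1
Op 5: fork(P2) -> P3. 4 ppages; refcounts: pp0:3 pp1:4 pp2:4 pp3:1
Op 6: write(P0, v1, 143). refcount(pp1)=4>1 -> COPY to pp4. 5 ppages; refcounts: pp0:3 pp1:3 pp2:4 pp3:1 pp4:1
Op 7: write(P2, v0, 198). refcount(pp0)=3>1 -> COPY to pp5. 6 ppages; refcounts: pp0:2 pp1:3 pp2:4 pp3:1 pp4:1 pp5:1
Op 8: read(P2, v0) -> 198. No state change.

yes yes yes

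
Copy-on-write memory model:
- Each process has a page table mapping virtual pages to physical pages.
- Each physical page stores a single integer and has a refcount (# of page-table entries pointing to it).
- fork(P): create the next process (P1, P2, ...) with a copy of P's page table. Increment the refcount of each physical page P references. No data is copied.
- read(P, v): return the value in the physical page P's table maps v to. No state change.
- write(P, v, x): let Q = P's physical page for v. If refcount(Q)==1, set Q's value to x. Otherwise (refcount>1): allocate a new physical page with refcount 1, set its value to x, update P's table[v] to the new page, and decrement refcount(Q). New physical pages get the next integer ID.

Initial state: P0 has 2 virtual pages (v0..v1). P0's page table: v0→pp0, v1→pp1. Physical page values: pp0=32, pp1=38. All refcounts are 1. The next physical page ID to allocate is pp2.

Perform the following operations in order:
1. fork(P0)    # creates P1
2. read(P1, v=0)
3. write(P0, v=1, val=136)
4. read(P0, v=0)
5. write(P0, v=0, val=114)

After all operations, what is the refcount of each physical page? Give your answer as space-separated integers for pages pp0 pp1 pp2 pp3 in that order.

Answer: 1 1 1 1

Derivation:
Op 1: fork(P0) -> P1. 2 ppages; refcounts: pp0:2 pp1:2
Op 2: read(P1, v0) -> 32. No state change.
Op 3: write(P0, v1, 136). refcount(pp1)=2>1 -> COPY to pp2. 3 ppages; refcounts: pp0:2 pp1:1 pp2:1
Op 4: read(P0, v0) -> 32. No state change.
Op 5: write(P0, v0, 114). refcount(pp0)=2>1 -> COPY to pp3. 4 ppages; refcounts: pp0:1 pp1:1 pp2:1 pp3:1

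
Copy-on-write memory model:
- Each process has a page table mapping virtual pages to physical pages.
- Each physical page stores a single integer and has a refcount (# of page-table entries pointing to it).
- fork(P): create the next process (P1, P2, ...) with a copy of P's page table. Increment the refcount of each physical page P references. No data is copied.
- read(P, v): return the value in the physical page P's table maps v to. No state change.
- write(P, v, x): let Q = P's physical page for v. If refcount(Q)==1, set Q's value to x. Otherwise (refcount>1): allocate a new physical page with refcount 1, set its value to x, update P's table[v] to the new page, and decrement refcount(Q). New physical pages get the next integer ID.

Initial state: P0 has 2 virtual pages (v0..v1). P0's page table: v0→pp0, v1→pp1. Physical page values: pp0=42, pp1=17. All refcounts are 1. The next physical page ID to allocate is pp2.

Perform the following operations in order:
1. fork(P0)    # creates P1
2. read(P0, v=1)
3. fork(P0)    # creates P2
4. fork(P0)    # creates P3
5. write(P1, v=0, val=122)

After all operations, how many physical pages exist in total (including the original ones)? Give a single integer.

Op 1: fork(P0) -> P1. 2 ppages; refcounts: pp0:2 pp1:2
Op 2: read(P0, v1) -> 17. No state change.
Op 3: fork(P0) -> P2. 2 ppages; refcounts: pp0:3 pp1:3
Op 4: fork(P0) -> P3. 2 ppages; refcounts: pp0:4 pp1:4
Op 5: write(P1, v0, 122). refcount(pp0)=4>1 -> COPY to pp2. 3 ppages; refcounts: pp0:3 pp1:4 pp2:1

Answer: 3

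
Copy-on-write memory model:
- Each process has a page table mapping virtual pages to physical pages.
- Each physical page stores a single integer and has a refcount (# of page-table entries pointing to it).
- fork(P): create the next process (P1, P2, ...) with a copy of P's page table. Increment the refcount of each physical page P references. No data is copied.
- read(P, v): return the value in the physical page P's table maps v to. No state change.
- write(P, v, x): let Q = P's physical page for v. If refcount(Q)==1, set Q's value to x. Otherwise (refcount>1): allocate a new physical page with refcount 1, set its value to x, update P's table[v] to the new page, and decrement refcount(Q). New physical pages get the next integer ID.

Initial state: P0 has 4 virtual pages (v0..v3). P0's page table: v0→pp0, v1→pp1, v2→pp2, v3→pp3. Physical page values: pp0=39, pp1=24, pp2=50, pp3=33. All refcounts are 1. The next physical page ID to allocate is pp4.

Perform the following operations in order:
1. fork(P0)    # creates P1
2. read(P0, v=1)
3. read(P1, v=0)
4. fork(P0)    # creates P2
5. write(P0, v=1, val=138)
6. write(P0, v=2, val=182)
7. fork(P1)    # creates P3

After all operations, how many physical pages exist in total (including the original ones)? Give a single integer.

Op 1: fork(P0) -> P1. 4 ppages; refcounts: pp0:2 pp1:2 pp2:2 pp3:2
Op 2: read(P0, v1) -> 24. No state change.
Op 3: read(P1, v0) -> 39. No state change.
Op 4: fork(P0) -> P2. 4 ppages; refcounts: pp0:3 pp1:3 pp2:3 pp3:3
Op 5: write(P0, v1, 138). refcount(pp1)=3>1 -> COPY to pp4. 5 ppages; refcounts: pp0:3 pp1:2 pp2:3 pp3:3 pp4:1
Op 6: write(P0, v2, 182). refcount(pp2)=3>1 -> COPY to pp5. 6 ppages; refcounts: pp0:3 pp1:2 pp2:2 pp3:3 pp4:1 pp5:1
Op 7: fork(P1) -> P3. 6 ppages; refcounts: pp0:4 pp1:3 pp2:3 pp3:4 pp4:1 pp5:1

Answer: 6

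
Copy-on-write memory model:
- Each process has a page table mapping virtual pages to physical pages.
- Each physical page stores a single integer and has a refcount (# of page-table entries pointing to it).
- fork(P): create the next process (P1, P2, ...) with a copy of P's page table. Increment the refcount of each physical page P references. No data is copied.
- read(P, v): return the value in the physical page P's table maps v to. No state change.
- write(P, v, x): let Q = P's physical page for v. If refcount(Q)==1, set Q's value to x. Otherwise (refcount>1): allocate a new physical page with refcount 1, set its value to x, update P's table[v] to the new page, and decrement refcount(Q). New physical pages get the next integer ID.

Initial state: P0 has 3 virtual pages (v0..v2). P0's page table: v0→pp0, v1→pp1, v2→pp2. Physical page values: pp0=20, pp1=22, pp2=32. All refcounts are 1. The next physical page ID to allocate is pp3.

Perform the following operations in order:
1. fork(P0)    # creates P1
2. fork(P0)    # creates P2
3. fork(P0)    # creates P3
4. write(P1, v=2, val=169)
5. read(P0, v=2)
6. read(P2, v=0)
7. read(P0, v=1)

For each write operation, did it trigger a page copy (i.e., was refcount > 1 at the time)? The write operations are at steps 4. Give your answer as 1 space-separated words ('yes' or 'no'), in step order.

Op 1: fork(P0) -> P1. 3 ppages; refcounts: pp0:2 pp1:2 pp2:2
Op 2: fork(P0) -> P2. 3 ppages; refcounts: pp0:3 pp1:3 pp2:3
Op 3: fork(P0) -> P3. 3 ppages; refcounts: pp0:4 pp1:4 pp2:4
Op 4: write(P1, v2, 169). refcount(pp2)=4>1 -> COPY to pp3. 4 ppages; refcounts: pp0:4 pp1:4 pp2:3 pp3:1
Op 5: read(P0, v2) -> 32. No state change.
Op 6: read(P2, v0) -> 20. No state change.
Op 7: read(P0, v1) -> 22. No state change.

yes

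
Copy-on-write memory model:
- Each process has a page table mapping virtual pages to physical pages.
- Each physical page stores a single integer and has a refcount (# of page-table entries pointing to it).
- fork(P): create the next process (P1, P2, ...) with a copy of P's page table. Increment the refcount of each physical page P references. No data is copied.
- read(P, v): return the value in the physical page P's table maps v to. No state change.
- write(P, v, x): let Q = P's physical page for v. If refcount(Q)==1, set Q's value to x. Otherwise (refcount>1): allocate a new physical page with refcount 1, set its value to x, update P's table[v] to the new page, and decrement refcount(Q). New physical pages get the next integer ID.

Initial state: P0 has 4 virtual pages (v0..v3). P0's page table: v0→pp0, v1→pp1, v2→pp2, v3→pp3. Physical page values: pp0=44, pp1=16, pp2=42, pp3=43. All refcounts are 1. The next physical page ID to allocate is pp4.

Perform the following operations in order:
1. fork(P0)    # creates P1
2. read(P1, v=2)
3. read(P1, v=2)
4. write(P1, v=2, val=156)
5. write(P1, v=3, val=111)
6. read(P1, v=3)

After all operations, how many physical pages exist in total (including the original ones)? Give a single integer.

Op 1: fork(P0) -> P1. 4 ppages; refcounts: pp0:2 pp1:2 pp2:2 pp3:2
Op 2: read(P1, v2) -> 42. No state change.
Op 3: read(P1, v2) -> 42. No state change.
Op 4: write(P1, v2, 156). refcount(pp2)=2>1 -> COPY to pp4. 5 ppages; refcounts: pp0:2 pp1:2 pp2:1 pp3:2 pp4:1
Op 5: write(P1, v3, 111). refcount(pp3)=2>1 -> COPY to pp5. 6 ppages; refcounts: pp0:2 pp1:2 pp2:1 pp3:1 pp4:1 pp5:1
Op 6: read(P1, v3) -> 111. No state change.

Answer: 6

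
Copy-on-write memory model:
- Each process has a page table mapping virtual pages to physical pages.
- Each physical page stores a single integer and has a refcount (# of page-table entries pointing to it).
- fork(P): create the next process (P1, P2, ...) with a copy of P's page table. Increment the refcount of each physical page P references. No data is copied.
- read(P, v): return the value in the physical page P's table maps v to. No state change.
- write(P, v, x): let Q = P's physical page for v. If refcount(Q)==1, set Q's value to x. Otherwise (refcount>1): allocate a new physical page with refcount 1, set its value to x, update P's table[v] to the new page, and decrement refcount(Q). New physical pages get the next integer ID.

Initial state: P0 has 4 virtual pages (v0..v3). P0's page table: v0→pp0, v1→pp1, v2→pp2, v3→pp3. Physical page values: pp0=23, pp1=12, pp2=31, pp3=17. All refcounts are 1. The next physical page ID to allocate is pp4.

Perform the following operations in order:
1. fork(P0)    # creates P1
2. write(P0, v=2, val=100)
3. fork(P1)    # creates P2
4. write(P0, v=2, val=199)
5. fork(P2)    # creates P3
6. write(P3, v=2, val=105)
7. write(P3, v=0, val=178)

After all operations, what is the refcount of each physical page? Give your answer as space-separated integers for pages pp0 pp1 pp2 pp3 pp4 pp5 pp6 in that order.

Op 1: fork(P0) -> P1. 4 ppages; refcounts: pp0:2 pp1:2 pp2:2 pp3:2
Op 2: write(P0, v2, 100). refcount(pp2)=2>1 -> COPY to pp4. 5 ppages; refcounts: pp0:2 pp1:2 pp2:1 pp3:2 pp4:1
Op 3: fork(P1) -> P2. 5 ppages; refcounts: pp0:3 pp1:3 pp2:2 pp3:3 pp4:1
Op 4: write(P0, v2, 199). refcount(pp4)=1 -> write in place. 5 ppages; refcounts: pp0:3 pp1:3 pp2:2 pp3:3 pp4:1
Op 5: fork(P2) -> P3. 5 ppages; refcounts: pp0:4 pp1:4 pp2:3 pp3:4 pp4:1
Op 6: write(P3, v2, 105). refcount(pp2)=3>1 -> COPY to pp5. 6 ppages; refcounts: pp0:4 pp1:4 pp2:2 pp3:4 pp4:1 pp5:1
Op 7: write(P3, v0, 178). refcount(pp0)=4>1 -> COPY to pp6. 7 ppages; refcounts: pp0:3 pp1:4 pp2:2 pp3:4 pp4:1 pp5:1 pp6:1

Answer: 3 4 2 4 1 1 1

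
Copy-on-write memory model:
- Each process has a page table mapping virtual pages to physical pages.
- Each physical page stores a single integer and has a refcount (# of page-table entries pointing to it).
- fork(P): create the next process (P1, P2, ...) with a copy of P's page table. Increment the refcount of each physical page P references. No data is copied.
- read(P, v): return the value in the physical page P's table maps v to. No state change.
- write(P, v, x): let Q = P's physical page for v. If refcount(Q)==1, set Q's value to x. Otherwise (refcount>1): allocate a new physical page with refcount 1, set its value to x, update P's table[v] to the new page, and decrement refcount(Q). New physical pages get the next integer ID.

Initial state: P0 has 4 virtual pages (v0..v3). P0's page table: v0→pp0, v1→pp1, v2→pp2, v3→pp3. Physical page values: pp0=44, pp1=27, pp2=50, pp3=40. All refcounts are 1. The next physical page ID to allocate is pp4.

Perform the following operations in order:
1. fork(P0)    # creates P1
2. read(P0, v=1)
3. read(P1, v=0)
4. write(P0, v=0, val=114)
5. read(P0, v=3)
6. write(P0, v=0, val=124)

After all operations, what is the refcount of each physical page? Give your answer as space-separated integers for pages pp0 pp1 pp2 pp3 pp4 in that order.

Answer: 1 2 2 2 1

Derivation:
Op 1: fork(P0) -> P1. 4 ppages; refcounts: pp0:2 pp1:2 pp2:2 pp3:2
Op 2: read(P0, v1) -> 27. No state change.
Op 3: read(P1, v0) -> 44. No state change.
Op 4: write(P0, v0, 114). refcount(pp0)=2>1 -> COPY to pp4. 5 ppages; refcounts: pp0:1 pp1:2 pp2:2 pp3:2 pp4:1
Op 5: read(P0, v3) -> 40. No state change.
Op 6: write(P0, v0, 124). refcount(pp4)=1 -> write in place. 5 ppages; refcounts: pp0:1 pp1:2 pp2:2 pp3:2 pp4:1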